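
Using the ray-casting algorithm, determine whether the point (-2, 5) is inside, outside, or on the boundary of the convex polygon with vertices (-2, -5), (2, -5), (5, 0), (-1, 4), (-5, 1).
The point (-2, 5) lies strictly outside the polygon

Cast a horizontal ray to the right from the query point and count how many polygon edges it crosses (each edge strictly once or zero times, handled with the usual half-open convention). 
Parity of crossings → even ⇒ outside.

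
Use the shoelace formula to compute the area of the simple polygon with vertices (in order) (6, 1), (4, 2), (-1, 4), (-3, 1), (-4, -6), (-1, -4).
Area = 46

Shoelace formula: Area = (1/2) |Σ_i (x_i · y_{i+1} − x_{i+1} · y_i)| (indices mod n). Compute each cross term:
  (6)(2) − (4)(1) = 8
  (4)(4) − (-1)(2) = 18
  (-1)(1) − (-3)(4) = 11
  (-3)(-6) − (-4)(1) = 22
  (-4)(-4) − (-1)(-6) = 10
  (-1)(1) − (6)(-4) = 23
Sum = 92, so (signed) Area = 92/2 = 46, |Area| = 46.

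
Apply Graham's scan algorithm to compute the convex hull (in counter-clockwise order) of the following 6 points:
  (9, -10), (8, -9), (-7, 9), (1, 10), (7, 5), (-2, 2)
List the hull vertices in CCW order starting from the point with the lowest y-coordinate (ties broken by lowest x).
Hull (CCW) = [(9, -10), (7, 5), (1, 10), (-7, 9), (-2, 2), (8, -9)]

Graham scan procedure:
  1. Find the pivot p₀ = point with lowest y (tie → lowest x): (9, -10).
  2. Sort the remaining points by polar angle around p₀.
  3. Walk through sorted points, maintaining a stack; pop the top while the last three entries make a non-left turn (cross product ≤ 0).
  4. Final stack is the convex hull in CCW order: (9, -10), (7, 5), (1, 10), (-7, 9), (-2, 2), (8, -9).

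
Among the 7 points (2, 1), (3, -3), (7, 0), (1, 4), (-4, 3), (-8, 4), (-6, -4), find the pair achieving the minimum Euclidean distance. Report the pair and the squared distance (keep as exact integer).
Pair = ((2, 1), (1, 4)); squared distance = 10

Compute all C(7, 2) = 21 pairwise squared distances (x_i − x_j)² + (y_i − y_j)². The minimum is 10, attained by the pair ((2, 1), (1, 4)).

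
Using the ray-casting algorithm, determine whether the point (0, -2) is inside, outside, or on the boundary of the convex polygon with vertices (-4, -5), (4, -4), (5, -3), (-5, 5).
The point (0, -2) lies strictly inside the polygon

Cast a horizontal ray to the right from the query point and count how many polygon edges it crosses (each edge strictly once or zero times, handled with the usual half-open convention). 
Parity of crossings → odd ⇒ inside.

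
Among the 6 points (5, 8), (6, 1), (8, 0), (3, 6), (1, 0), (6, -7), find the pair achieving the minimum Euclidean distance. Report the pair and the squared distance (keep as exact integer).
Pair = ((6, 1), (8, 0)); squared distance = 5

Compute all C(6, 2) = 15 pairwise squared distances (x_i − x_j)² + (y_i − y_j)². The minimum is 5, attained by the pair ((6, 1), (8, 0)).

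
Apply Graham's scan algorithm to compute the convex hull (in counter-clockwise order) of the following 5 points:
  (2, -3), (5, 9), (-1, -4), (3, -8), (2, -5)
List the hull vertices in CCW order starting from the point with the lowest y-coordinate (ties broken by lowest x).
Hull (CCW) = [(3, -8), (5, 9), (-1, -4)]

Graham scan procedure:
  1. Find the pivot p₀ = point with lowest y (tie → lowest x): (3, -8).
  2. Sort the remaining points by polar angle around p₀.
  3. Walk through sorted points, maintaining a stack; pop the top while the last three entries make a non-left turn (cross product ≤ 0).
  4. Final stack is the convex hull in CCW order: (3, -8), (5, 9), (-1, -4).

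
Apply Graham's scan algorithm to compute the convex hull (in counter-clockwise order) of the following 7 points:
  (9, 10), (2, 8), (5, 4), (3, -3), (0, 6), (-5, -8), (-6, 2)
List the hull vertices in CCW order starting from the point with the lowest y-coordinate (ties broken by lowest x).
Hull (CCW) = [(-5, -8), (3, -3), (9, 10), (2, 8), (-6, 2)]

Graham scan procedure:
  1. Find the pivot p₀ = point with lowest y (tie → lowest x): (-5, -8).
  2. Sort the remaining points by polar angle around p₀.
  3. Walk through sorted points, maintaining a stack; pop the top while the last three entries make a non-left turn (cross product ≤ 0).
  4. Final stack is the convex hull in CCW order: (-5, -8), (3, -3), (9, 10), (2, 8), (-6, 2).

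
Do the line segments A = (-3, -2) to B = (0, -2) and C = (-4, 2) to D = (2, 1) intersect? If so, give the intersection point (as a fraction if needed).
No (intersection of containing lines falls outside at least one segment)

Parametrize and solve: t = 23/3, s = 4. At least one of these is outside [0, 1], so the segments do not intersect.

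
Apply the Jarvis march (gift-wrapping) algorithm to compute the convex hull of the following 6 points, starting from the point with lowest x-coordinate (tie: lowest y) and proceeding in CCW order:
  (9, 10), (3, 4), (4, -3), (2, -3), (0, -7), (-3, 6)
Hull (CCW) = [(-3, 6), (0, -7), (4, -3), (9, 10)]

Jarvis march: at each step, from the current hull vertex p, select the next vertex q as the point such that every other point lies strictly to the left of (or on) the directed line p → q. (Equivalently: for every other point r, the cross product (q − p) × (r − p) ≥ 0.)
Starting point (lowest x, tie lowest y): (-3, 6). Wrap until returning to start. Resulting hull: (-3, 6), (0, -7), (4, -3), (9, 10).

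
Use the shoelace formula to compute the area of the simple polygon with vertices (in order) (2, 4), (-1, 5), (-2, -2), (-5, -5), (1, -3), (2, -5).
Area = 65/2

Shoelace formula: Area = (1/2) |Σ_i (x_i · y_{i+1} − x_{i+1} · y_i)| (indices mod n). Compute each cross term:
  (2)(5) − (-1)(4) = 14
  (-1)(-2) − (-2)(5) = 12
  (-2)(-5) − (-5)(-2) = 0
  (-5)(-3) − (1)(-5) = 20
  (1)(-5) − (2)(-3) = 1
  (2)(4) − (2)(-5) = 18
Sum = 65, so (signed) Area = 65/2 = 65/2, |Area| = 65/2.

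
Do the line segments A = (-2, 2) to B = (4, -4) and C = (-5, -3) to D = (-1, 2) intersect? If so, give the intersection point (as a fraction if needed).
Yes; intersection at (-13/9, 13/9) (t = 5/54 on AB, s = 8/9 on CD)

Parametrize AB as A + t(B − A) = (-2 + 6 t, 2 + -6 t) and CD as C + s(D − C) = (-5 + 4 s, -3 + 5 s). Solve the linear system for (t, s). Determinant = -54 ≠ 0, so a unique intersection of the containing lines exists. Solution: t = 5/54, s = 8/9 — both in [0, 1], so the segments cross. Intersection point: (-13/9, 13/9).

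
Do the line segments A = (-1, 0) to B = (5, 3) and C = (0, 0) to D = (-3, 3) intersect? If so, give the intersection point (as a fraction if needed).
Yes; intersection at (-1/3, 1/3) (t = 1/9 on AB, s = 1/9 on CD)

Parametrize AB as A + t(B − A) = (-1 + 6 t, 0 + 3 t) and CD as C + s(D − C) = (0 + -3 s, 0 + 3 s). Solve the linear system for (t, s). Determinant = -27 ≠ 0, so a unique intersection of the containing lines exists. Solution: t = 1/9, s = 1/9 — both in [0, 1], so the segments cross. Intersection point: (-1/3, 1/3).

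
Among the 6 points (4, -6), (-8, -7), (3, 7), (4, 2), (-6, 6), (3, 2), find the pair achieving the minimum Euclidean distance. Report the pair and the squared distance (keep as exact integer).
Pair = ((4, 2), (3, 2)); squared distance = 1

Compute all C(6, 2) = 15 pairwise squared distances (x_i − x_j)² + (y_i − y_j)². The minimum is 1, attained by the pair ((4, 2), (3, 2)).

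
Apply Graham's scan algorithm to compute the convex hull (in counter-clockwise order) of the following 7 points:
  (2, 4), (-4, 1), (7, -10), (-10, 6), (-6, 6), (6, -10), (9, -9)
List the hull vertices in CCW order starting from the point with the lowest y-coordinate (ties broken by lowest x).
Hull (CCW) = [(6, -10), (7, -10), (9, -9), (2, 4), (-6, 6), (-10, 6)]

Graham scan procedure:
  1. Find the pivot p₀ = point with lowest y (tie → lowest x): (6, -10).
  2. Sort the remaining points by polar angle around p₀.
  3. Walk through sorted points, maintaining a stack; pop the top while the last three entries make a non-left turn (cross product ≤ 0).
  4. Final stack is the convex hull in CCW order: (6, -10), (7, -10), (9, -9), (2, 4), (-6, 6), (-10, 6).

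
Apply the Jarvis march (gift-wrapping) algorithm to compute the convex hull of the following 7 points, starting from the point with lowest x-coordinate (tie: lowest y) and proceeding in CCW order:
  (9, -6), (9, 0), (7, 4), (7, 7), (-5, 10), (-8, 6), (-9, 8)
Hull (CCW) = [(-9, 8), (-8, 6), (9, -6), (9, 0), (7, 7), (-5, 10)]

Jarvis march: at each step, from the current hull vertex p, select the next vertex q as the point such that every other point lies strictly to the left of (or on) the directed line p → q. (Equivalently: for every other point r, the cross product (q − p) × (r − p) ≥ 0.)
Starting point (lowest x, tie lowest y): (-9, 8). Wrap until returning to start. Resulting hull: (-9, 8), (-8, 6), (9, -6), (9, 0), (7, 7), (-5, 10).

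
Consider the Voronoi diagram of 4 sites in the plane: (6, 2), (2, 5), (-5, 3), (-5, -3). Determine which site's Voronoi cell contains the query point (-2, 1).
Nearest site = (-5, 3)

The Voronoi cell of site s contains exactly those query points closer to s than to any other site. Compute squared distances from q = (-2, 1) to each site:
  (-5 − -2)² + (3 − 1)² = 13
  (-5 − -2)² + (-3 − 1)² = 25
  (2 − -2)² + (5 − 1)² = 32
  (6 − -2)² + (2 − 1)² = 65
Minimum is attained by (-5, 3), so q lies in its Voronoi cell.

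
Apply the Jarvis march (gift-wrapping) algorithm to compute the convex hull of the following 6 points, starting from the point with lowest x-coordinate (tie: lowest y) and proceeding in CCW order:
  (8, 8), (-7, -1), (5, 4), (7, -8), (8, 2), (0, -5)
Hull (CCW) = [(-7, -1), (0, -5), (7, -8), (8, 2), (8, 8)]

Jarvis march: at each step, from the current hull vertex p, select the next vertex q as the point such that every other point lies strictly to the left of (or on) the directed line p → q. (Equivalently: for every other point r, the cross product (q − p) × (r − p) ≥ 0.)
Starting point (lowest x, tie lowest y): (-7, -1). Wrap until returning to start. Resulting hull: (-7, -1), (0, -5), (7, -8), (8, 2), (8, 8).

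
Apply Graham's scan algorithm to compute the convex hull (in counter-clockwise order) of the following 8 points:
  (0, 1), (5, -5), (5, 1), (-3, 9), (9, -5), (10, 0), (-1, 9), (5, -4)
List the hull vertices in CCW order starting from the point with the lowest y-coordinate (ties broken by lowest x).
Hull (CCW) = [(5, -5), (9, -5), (10, 0), (-1, 9), (-3, 9), (0, 1)]

Graham scan procedure:
  1. Find the pivot p₀ = point with lowest y (tie → lowest x): (5, -5).
  2. Sort the remaining points by polar angle around p₀.
  3. Walk through sorted points, maintaining a stack; pop the top while the last three entries make a non-left turn (cross product ≤ 0).
  4. Final stack is the convex hull in CCW order: (5, -5), (9, -5), (10, 0), (-1, 9), (-3, 9), (0, 1).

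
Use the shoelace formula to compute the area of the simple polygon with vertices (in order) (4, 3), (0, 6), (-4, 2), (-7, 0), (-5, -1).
Area = 29

Shoelace formula: Area = (1/2) |Σ_i (x_i · y_{i+1} − x_{i+1} · y_i)| (indices mod n). Compute each cross term:
  (4)(6) − (0)(3) = 24
  (0)(2) − (-4)(6) = 24
  (-4)(0) − (-7)(2) = 14
  (-7)(-1) − (-5)(0) = 7
  (-5)(3) − (4)(-1) = -11
Sum = 58, so (signed) Area = 58/2 = 29, |Area| = 29.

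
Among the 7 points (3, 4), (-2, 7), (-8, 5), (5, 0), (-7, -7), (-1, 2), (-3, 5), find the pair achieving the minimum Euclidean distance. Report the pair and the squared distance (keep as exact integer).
Pair = ((-2, 7), (-3, 5)); squared distance = 5

Compute all C(7, 2) = 21 pairwise squared distances (x_i − x_j)² + (y_i − y_j)². The minimum is 5, attained by the pair ((-2, 7), (-3, 5)).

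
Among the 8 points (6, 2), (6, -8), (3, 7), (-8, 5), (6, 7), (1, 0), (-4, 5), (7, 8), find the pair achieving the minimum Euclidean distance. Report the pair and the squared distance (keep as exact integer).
Pair = ((6, 7), (7, 8)); squared distance = 2

Compute all C(8, 2) = 28 pairwise squared distances (x_i − x_j)² + (y_i − y_j)². The minimum is 2, attained by the pair ((6, 7), (7, 8)).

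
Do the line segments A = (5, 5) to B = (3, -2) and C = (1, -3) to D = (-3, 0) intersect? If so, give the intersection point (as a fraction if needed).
No (intersection of containing lines falls outside at least one segment)

Parametrize and solve: t = 22/17, s = -6/17. At least one of these is outside [0, 1], so the segments do not intersect.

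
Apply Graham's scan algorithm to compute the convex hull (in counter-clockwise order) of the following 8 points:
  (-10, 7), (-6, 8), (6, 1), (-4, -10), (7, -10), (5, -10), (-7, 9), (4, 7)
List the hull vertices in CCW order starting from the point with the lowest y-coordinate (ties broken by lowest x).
Hull (CCW) = [(-4, -10), (7, -10), (6, 1), (4, 7), (-7, 9), (-10, 7)]

Graham scan procedure:
  1. Find the pivot p₀ = point with lowest y (tie → lowest x): (-4, -10).
  2. Sort the remaining points by polar angle around p₀.
  3. Walk through sorted points, maintaining a stack; pop the top while the last three entries make a non-left turn (cross product ≤ 0).
  4. Final stack is the convex hull in CCW order: (-4, -10), (7, -10), (6, 1), (4, 7), (-7, 9), (-10, 7).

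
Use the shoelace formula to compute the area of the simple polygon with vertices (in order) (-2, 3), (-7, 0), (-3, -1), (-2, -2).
Area = 11

Shoelace formula: Area = (1/2) |Σ_i (x_i · y_{i+1} − x_{i+1} · y_i)| (indices mod n). Compute each cross term:
  (-2)(0) − (-7)(3) = 21
  (-7)(-1) − (-3)(0) = 7
  (-3)(-2) − (-2)(-1) = 4
  (-2)(3) − (-2)(-2) = -10
Sum = 22, so (signed) Area = 22/2 = 11, |Area| = 11.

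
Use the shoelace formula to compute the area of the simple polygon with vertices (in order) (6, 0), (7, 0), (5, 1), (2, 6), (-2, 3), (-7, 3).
Area = 25

Shoelace formula: Area = (1/2) |Σ_i (x_i · y_{i+1} − x_{i+1} · y_i)| (indices mod n). Compute each cross term:
  (6)(0) − (7)(0) = 0
  (7)(1) − (5)(0) = 7
  (5)(6) − (2)(1) = 28
  (2)(3) − (-2)(6) = 18
  (-2)(3) − (-7)(3) = 15
  (-7)(0) − (6)(3) = -18
Sum = 50, so (signed) Area = 50/2 = 25, |Area| = 25.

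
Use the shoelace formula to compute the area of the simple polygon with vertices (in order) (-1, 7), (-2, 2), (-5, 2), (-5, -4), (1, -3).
Area = 71/2

Shoelace formula: Area = (1/2) |Σ_i (x_i · y_{i+1} − x_{i+1} · y_i)| (indices mod n). Compute each cross term:
  (-1)(2) − (-2)(7) = 12
  (-2)(2) − (-5)(2) = 6
  (-5)(-4) − (-5)(2) = 30
  (-5)(-3) − (1)(-4) = 19
  (1)(7) − (-1)(-3) = 4
Sum = 71, so (signed) Area = 71/2 = 71/2, |Area| = 71/2.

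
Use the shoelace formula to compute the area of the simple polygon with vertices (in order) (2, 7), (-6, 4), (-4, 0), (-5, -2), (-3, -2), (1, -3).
Area = 51

Shoelace formula: Area = (1/2) |Σ_i (x_i · y_{i+1} − x_{i+1} · y_i)| (indices mod n). Compute each cross term:
  (2)(4) − (-6)(7) = 50
  (-6)(0) − (-4)(4) = 16
  (-4)(-2) − (-5)(0) = 8
  (-5)(-2) − (-3)(-2) = 4
  (-3)(-3) − (1)(-2) = 11
  (1)(7) − (2)(-3) = 13
Sum = 102, so (signed) Area = 102/2 = 51, |Area| = 51.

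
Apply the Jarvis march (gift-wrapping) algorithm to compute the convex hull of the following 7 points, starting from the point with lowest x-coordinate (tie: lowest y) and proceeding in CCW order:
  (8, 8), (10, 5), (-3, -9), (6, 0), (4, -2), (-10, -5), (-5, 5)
Hull (CCW) = [(-10, -5), (-3, -9), (6, 0), (10, 5), (8, 8), (-5, 5)]

Jarvis march: at each step, from the current hull vertex p, select the next vertex q as the point such that every other point lies strictly to the left of (or on) the directed line p → q. (Equivalently: for every other point r, the cross product (q − p) × (r − p) ≥ 0.)
Starting point (lowest x, tie lowest y): (-10, -5). Wrap until returning to start. Resulting hull: (-10, -5), (-3, -9), (6, 0), (10, 5), (8, 8), (-5, 5).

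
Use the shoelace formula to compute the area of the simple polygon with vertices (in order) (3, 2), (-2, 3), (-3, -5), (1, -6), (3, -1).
Area = 81/2

Shoelace formula: Area = (1/2) |Σ_i (x_i · y_{i+1} − x_{i+1} · y_i)| (indices mod n). Compute each cross term:
  (3)(3) − (-2)(2) = 13
  (-2)(-5) − (-3)(3) = 19
  (-3)(-6) − (1)(-5) = 23
  (1)(-1) − (3)(-6) = 17
  (3)(2) − (3)(-1) = 9
Sum = 81, so (signed) Area = 81/2 = 81/2, |Area| = 81/2.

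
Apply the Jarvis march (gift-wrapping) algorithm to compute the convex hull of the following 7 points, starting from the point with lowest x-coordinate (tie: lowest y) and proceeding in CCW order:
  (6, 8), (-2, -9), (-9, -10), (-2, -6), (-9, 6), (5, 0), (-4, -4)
Hull (CCW) = [(-9, -10), (-2, -9), (5, 0), (6, 8), (-9, 6)]

Jarvis march: at each step, from the current hull vertex p, select the next vertex q as the point such that every other point lies strictly to the left of (or on) the directed line p → q. (Equivalently: for every other point r, the cross product (q − p) × (r − p) ≥ 0.)
Starting point (lowest x, tie lowest y): (-9, -10). Wrap until returning to start. Resulting hull: (-9, -10), (-2, -9), (5, 0), (6, 8), (-9, 6).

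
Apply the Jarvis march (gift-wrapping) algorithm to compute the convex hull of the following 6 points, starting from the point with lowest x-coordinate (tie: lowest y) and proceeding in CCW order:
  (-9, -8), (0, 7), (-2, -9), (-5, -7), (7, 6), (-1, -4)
Hull (CCW) = [(-9, -8), (-2, -9), (7, 6), (0, 7)]

Jarvis march: at each step, from the current hull vertex p, select the next vertex q as the point such that every other point lies strictly to the left of (or on) the directed line p → q. (Equivalently: for every other point r, the cross product (q − p) × (r − p) ≥ 0.)
Starting point (lowest x, tie lowest y): (-9, -8). Wrap until returning to start. Resulting hull: (-9, -8), (-2, -9), (7, 6), (0, 7).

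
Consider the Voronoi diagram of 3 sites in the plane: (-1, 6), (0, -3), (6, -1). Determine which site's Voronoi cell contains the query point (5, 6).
Nearest site = (-1, 6)

The Voronoi cell of site s contains exactly those query points closer to s than to any other site. Compute squared distances from q = (5, 6) to each site:
  (-1 − 5)² + (6 − 6)² = 36
  (6 − 5)² + (-1 − 6)² = 50
  (0 − 5)² + (-3 − 6)² = 106
Minimum is attained by (-1, 6), so q lies in its Voronoi cell.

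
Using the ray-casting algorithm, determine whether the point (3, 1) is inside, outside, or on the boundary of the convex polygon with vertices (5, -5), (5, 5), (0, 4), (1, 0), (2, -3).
The point (3, 1) lies strictly inside the polygon

Cast a horizontal ray to the right from the query point and count how many polygon edges it crosses (each edge strictly once or zero times, handled with the usual half-open convention). 
Parity of crossings → odd ⇒ inside.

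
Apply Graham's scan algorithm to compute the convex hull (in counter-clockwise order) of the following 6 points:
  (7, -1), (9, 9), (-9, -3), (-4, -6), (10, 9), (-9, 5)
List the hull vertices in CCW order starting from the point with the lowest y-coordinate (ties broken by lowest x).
Hull (CCW) = [(-4, -6), (7, -1), (10, 9), (9, 9), (-9, 5), (-9, -3)]

Graham scan procedure:
  1. Find the pivot p₀ = point with lowest y (tie → lowest x): (-4, -6).
  2. Sort the remaining points by polar angle around p₀.
  3. Walk through sorted points, maintaining a stack; pop the top while the last three entries make a non-left turn (cross product ≤ 0).
  4. Final stack is the convex hull in CCW order: (-4, -6), (7, -1), (10, 9), (9, 9), (-9, 5), (-9, -3).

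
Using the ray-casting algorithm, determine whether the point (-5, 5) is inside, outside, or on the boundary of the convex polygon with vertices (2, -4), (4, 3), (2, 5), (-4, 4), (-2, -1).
The point (-5, 5) lies strictly outside the polygon

Cast a horizontal ray to the right from the query point and count how many polygon edges it crosses (each edge strictly once or zero times, handled with the usual half-open convention). 
Parity of crossings → even ⇒ outside.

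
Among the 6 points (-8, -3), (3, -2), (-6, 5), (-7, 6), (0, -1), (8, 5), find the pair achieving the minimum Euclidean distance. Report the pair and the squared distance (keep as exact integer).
Pair = ((-6, 5), (-7, 6)); squared distance = 2

Compute all C(6, 2) = 15 pairwise squared distances (x_i − x_j)² + (y_i − y_j)². The minimum is 2, attained by the pair ((-6, 5), (-7, 6)).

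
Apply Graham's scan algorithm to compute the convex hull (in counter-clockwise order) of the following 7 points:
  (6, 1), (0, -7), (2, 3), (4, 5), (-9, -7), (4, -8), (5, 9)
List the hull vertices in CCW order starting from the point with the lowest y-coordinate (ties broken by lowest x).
Hull (CCW) = [(4, -8), (6, 1), (5, 9), (-9, -7)]

Graham scan procedure:
  1. Find the pivot p₀ = point with lowest y (tie → lowest x): (4, -8).
  2. Sort the remaining points by polar angle around p₀.
  3. Walk through sorted points, maintaining a stack; pop the top while the last three entries make a non-left turn (cross product ≤ 0).
  4. Final stack is the convex hull in CCW order: (4, -8), (6, 1), (5, 9), (-9, -7).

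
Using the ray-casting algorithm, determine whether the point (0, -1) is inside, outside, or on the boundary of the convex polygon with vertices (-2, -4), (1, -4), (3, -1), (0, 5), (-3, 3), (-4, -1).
The point (0, -1) lies strictly inside the polygon

Cast a horizontal ray to the right from the query point and count how many polygon edges it crosses (each edge strictly once or zero times, handled with the usual half-open convention). 
Parity of crossings → odd ⇒ inside.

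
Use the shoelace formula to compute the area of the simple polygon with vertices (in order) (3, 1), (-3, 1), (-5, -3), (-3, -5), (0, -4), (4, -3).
Area = 77/2

Shoelace formula: Area = (1/2) |Σ_i (x_i · y_{i+1} − x_{i+1} · y_i)| (indices mod n). Compute each cross term:
  (3)(1) − (-3)(1) = 6
  (-3)(-3) − (-5)(1) = 14
  (-5)(-5) − (-3)(-3) = 16
  (-3)(-4) − (0)(-5) = 12
  (0)(-3) − (4)(-4) = 16
  (4)(1) − (3)(-3) = 13
Sum = 77, so (signed) Area = 77/2 = 77/2, |Area| = 77/2.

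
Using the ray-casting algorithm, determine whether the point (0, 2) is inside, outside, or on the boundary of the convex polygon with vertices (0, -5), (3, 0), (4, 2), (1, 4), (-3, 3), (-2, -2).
The point (0, 2) lies strictly inside the polygon

Cast a horizontal ray to the right from the query point and count how many polygon edges it crosses (each edge strictly once or zero times, handled with the usual half-open convention). 
Parity of crossings → odd ⇒ inside.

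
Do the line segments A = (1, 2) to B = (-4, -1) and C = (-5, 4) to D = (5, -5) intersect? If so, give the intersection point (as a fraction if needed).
Yes; intersection at (-19/15, 16/25) (t = 34/75 on AB, s = 28/75 on CD)

Parametrize AB as A + t(B − A) = (1 + -5 t, 2 + -3 t) and CD as C + s(D − C) = (-5 + 10 s, 4 + -9 s). Solve the linear system for (t, s). Determinant = -75 ≠ 0, so a unique intersection of the containing lines exists. Solution: t = 34/75, s = 28/75 — both in [0, 1], so the segments cross. Intersection point: (-19/15, 16/25).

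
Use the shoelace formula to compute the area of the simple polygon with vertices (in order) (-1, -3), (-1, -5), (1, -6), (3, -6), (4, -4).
Area = 21/2

Shoelace formula: Area = (1/2) |Σ_i (x_i · y_{i+1} − x_{i+1} · y_i)| (indices mod n). Compute each cross term:
  (-1)(-5) − (-1)(-3) = 2
  (-1)(-6) − (1)(-5) = 11
  (1)(-6) − (3)(-6) = 12
  (3)(-4) − (4)(-6) = 12
  (4)(-3) − (-1)(-4) = -16
Sum = 21, so (signed) Area = 21/2 = 21/2, |Area| = 21/2.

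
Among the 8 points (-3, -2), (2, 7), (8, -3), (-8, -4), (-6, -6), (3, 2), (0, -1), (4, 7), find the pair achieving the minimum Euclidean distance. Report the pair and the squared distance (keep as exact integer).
Pair = ((2, 7), (4, 7)); squared distance = 4

Compute all C(8, 2) = 28 pairwise squared distances (x_i − x_j)² + (y_i − y_j)². The minimum is 4, attained by the pair ((2, 7), (4, 7)).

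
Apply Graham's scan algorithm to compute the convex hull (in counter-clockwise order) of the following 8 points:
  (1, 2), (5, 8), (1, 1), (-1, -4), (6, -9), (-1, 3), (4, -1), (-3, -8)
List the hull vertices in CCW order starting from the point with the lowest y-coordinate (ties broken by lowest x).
Hull (CCW) = [(6, -9), (5, 8), (-1, 3), (-3, -8)]

Graham scan procedure:
  1. Find the pivot p₀ = point with lowest y (tie → lowest x): (6, -9).
  2. Sort the remaining points by polar angle around p₀.
  3. Walk through sorted points, maintaining a stack; pop the top while the last three entries make a non-left turn (cross product ≤ 0).
  4. Final stack is the convex hull in CCW order: (6, -9), (5, 8), (-1, 3), (-3, -8).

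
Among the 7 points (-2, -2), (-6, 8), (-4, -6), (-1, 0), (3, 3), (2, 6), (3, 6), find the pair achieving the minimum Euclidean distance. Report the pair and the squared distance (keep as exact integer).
Pair = ((2, 6), (3, 6)); squared distance = 1

Compute all C(7, 2) = 21 pairwise squared distances (x_i − x_j)² + (y_i − y_j)². The minimum is 1, attained by the pair ((2, 6), (3, 6)).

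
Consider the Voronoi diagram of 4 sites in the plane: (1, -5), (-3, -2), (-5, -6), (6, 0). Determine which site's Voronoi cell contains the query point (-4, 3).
Nearest site = (-3, -2)

The Voronoi cell of site s contains exactly those query points closer to s than to any other site. Compute squared distances from q = (-4, 3) to each site:
  (-3 − -4)² + (-2 − 3)² = 26
  (-5 − -4)² + (-6 − 3)² = 82
  (1 − -4)² + (-5 − 3)² = 89
  (6 − -4)² + (0 − 3)² = 109
Minimum is attained by (-3, -2), so q lies in its Voronoi cell.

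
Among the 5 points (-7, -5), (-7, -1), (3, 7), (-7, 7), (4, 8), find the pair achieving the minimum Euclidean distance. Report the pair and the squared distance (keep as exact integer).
Pair = ((3, 7), (4, 8)); squared distance = 2

Compute all C(5, 2) = 10 pairwise squared distances (x_i − x_j)² + (y_i − y_j)². The minimum is 2, attained by the pair ((3, 7), (4, 8)).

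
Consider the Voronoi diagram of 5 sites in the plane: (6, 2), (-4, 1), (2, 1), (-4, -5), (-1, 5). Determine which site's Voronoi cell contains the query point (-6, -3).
Nearest site = (-4, -5)

The Voronoi cell of site s contains exactly those query points closer to s than to any other site. Compute squared distances from q = (-6, -3) to each site:
  (-4 − -6)² + (-5 − -3)² = 8
  (-4 − -6)² + (1 − -3)² = 20
  (2 − -6)² + (1 − -3)² = 80
  (-1 − -6)² + (5 − -3)² = 89
  (6 − -6)² + (2 − -3)² = 169
Minimum is attained by (-4, -5), so q lies in its Voronoi cell.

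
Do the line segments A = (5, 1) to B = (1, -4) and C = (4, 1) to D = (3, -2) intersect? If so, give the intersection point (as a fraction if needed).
Yes; intersection at (23/7, -8/7) (t = 3/7 on AB, s = 5/7 on CD)

Parametrize AB as A + t(B − A) = (5 + -4 t, 1 + -5 t) and CD as C + s(D − C) = (4 + -1 s, 1 + -3 s). Solve the linear system for (t, s). Determinant = -7 ≠ 0, so a unique intersection of the containing lines exists. Solution: t = 3/7, s = 5/7 — both in [0, 1], so the segments cross. Intersection point: (23/7, -8/7).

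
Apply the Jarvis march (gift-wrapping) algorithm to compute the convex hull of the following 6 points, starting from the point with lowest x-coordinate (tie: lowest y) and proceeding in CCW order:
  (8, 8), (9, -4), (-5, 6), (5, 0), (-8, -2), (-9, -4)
Hull (CCW) = [(-9, -4), (9, -4), (8, 8), (-5, 6)]

Jarvis march: at each step, from the current hull vertex p, select the next vertex q as the point such that every other point lies strictly to the left of (or on) the directed line p → q. (Equivalently: for every other point r, the cross product (q − p) × (r − p) ≥ 0.)
Starting point (lowest x, tie lowest y): (-9, -4). Wrap until returning to start. Resulting hull: (-9, -4), (9, -4), (8, 8), (-5, 6).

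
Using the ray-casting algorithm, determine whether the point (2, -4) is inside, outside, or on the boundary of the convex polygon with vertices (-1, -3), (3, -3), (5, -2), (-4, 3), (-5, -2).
The point (2, -4) lies strictly outside the polygon

Cast a horizontal ray to the right from the query point and count how many polygon edges it crosses (each edge strictly once or zero times, handled with the usual half-open convention). 
Parity of crossings → even ⇒ outside.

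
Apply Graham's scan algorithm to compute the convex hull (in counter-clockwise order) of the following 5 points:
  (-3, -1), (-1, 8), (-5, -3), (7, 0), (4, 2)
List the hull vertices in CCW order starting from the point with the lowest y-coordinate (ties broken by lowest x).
Hull (CCW) = [(-5, -3), (7, 0), (-1, 8)]

Graham scan procedure:
  1. Find the pivot p₀ = point with lowest y (tie → lowest x): (-5, -3).
  2. Sort the remaining points by polar angle around p₀.
  3. Walk through sorted points, maintaining a stack; pop the top while the last three entries make a non-left turn (cross product ≤ 0).
  4. Final stack is the convex hull in CCW order: (-5, -3), (7, 0), (-1, 8).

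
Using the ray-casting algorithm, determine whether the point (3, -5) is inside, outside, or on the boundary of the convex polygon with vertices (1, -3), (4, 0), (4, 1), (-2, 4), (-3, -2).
The point (3, -5) lies strictly outside the polygon

Cast a horizontal ray to the right from the query point and count how many polygon edges it crosses (each edge strictly once or zero times, handled with the usual half-open convention). 
Parity of crossings → even ⇒ outside.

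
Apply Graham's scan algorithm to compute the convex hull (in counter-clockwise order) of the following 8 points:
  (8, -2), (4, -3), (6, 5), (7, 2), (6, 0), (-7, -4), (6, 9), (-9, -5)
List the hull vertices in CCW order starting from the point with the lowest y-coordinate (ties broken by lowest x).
Hull (CCW) = [(-9, -5), (4, -3), (8, -2), (6, 9)]

Graham scan procedure:
  1. Find the pivot p₀ = point with lowest y (tie → lowest x): (-9, -5).
  2. Sort the remaining points by polar angle around p₀.
  3. Walk through sorted points, maintaining a stack; pop the top while the last three entries make a non-left turn (cross product ≤ 0).
  4. Final stack is the convex hull in CCW order: (-9, -5), (4, -3), (8, -2), (6, 9).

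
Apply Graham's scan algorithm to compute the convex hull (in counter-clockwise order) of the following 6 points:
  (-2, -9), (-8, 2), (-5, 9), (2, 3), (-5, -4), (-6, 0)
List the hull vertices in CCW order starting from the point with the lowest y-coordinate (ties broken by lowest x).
Hull (CCW) = [(-2, -9), (2, 3), (-5, 9), (-8, 2), (-5, -4)]

Graham scan procedure:
  1. Find the pivot p₀ = point with lowest y (tie → lowest x): (-2, -9).
  2. Sort the remaining points by polar angle around p₀.
  3. Walk through sorted points, maintaining a stack; pop the top while the last three entries make a non-left turn (cross product ≤ 0).
  4. Final stack is the convex hull in CCW order: (-2, -9), (2, 3), (-5, 9), (-8, 2), (-5, -4).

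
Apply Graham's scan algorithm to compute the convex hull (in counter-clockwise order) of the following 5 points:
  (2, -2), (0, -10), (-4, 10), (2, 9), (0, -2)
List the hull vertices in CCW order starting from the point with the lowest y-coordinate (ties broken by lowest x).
Hull (CCW) = [(0, -10), (2, -2), (2, 9), (-4, 10)]

Graham scan procedure:
  1. Find the pivot p₀ = point with lowest y (tie → lowest x): (0, -10).
  2. Sort the remaining points by polar angle around p₀.
  3. Walk through sorted points, maintaining a stack; pop the top while the last three entries make a non-left turn (cross product ≤ 0).
  4. Final stack is the convex hull in CCW order: (0, -10), (2, -2), (2, 9), (-4, 10).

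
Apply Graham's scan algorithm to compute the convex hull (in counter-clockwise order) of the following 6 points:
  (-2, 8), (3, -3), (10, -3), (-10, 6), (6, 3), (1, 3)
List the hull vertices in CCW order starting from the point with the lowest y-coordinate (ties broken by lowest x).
Hull (CCW) = [(3, -3), (10, -3), (6, 3), (-2, 8), (-10, 6)]

Graham scan procedure:
  1. Find the pivot p₀ = point with lowest y (tie → lowest x): (3, -3).
  2. Sort the remaining points by polar angle around p₀.
  3. Walk through sorted points, maintaining a stack; pop the top while the last three entries make a non-left turn (cross product ≤ 0).
  4. Final stack is the convex hull in CCW order: (3, -3), (10, -3), (6, 3), (-2, 8), (-10, 6).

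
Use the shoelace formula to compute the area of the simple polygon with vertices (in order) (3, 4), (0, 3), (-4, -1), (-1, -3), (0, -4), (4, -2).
Area = 37

Shoelace formula: Area = (1/2) |Σ_i (x_i · y_{i+1} − x_{i+1} · y_i)| (indices mod n). Compute each cross term:
  (3)(3) − (0)(4) = 9
  (0)(-1) − (-4)(3) = 12
  (-4)(-3) − (-1)(-1) = 11
  (-1)(-4) − (0)(-3) = 4
  (0)(-2) − (4)(-4) = 16
  (4)(4) − (3)(-2) = 22
Sum = 74, so (signed) Area = 74/2 = 37, |Area| = 37.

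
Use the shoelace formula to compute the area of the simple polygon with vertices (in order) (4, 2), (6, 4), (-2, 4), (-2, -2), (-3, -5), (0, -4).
Area = 40

Shoelace formula: Area = (1/2) |Σ_i (x_i · y_{i+1} − x_{i+1} · y_i)| (indices mod n). Compute each cross term:
  (4)(4) − (6)(2) = 4
  (6)(4) − (-2)(4) = 32
  (-2)(-2) − (-2)(4) = 12
  (-2)(-5) − (-3)(-2) = 4
  (-3)(-4) − (0)(-5) = 12
  (0)(2) − (4)(-4) = 16
Sum = 80, so (signed) Area = 80/2 = 40, |Area| = 40.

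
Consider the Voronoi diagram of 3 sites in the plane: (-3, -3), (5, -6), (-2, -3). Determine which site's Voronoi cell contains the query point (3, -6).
Nearest site = (5, -6)

The Voronoi cell of site s contains exactly those query points closer to s than to any other site. Compute squared distances from q = (3, -6) to each site:
  (5 − 3)² + (-6 − -6)² = 4
  (-2 − 3)² + (-3 − -6)² = 34
  (-3 − 3)² + (-3 − -6)² = 45
Minimum is attained by (5, -6), so q lies in its Voronoi cell.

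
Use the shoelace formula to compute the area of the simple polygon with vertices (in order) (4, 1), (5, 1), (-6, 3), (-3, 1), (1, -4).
Area = 51/2

Shoelace formula: Area = (1/2) |Σ_i (x_i · y_{i+1} − x_{i+1} · y_i)| (indices mod n). Compute each cross term:
  (4)(1) − (5)(1) = -1
  (5)(3) − (-6)(1) = 21
  (-6)(1) − (-3)(3) = 3
  (-3)(-4) − (1)(1) = 11
  (1)(1) − (4)(-4) = 17
Sum = 51, so (signed) Area = 51/2 = 51/2, |Area| = 51/2.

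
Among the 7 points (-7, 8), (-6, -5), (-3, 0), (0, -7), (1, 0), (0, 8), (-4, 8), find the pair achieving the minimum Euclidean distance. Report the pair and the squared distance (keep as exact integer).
Pair = ((-7, 8), (-4, 8)); squared distance = 9

Compute all C(7, 2) = 21 pairwise squared distances (x_i − x_j)² + (y_i − y_j)². The minimum is 9, attained by the pair ((-7, 8), (-4, 8)).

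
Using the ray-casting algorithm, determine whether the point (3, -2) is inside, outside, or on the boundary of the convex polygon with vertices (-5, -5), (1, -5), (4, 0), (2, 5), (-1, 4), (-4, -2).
The point (3, -2) lies strictly outside the polygon

Cast a horizontal ray to the right from the query point and count how many polygon edges it crosses (each edge strictly once or zero times, handled with the usual half-open convention). 
Parity of crossings → even ⇒ outside.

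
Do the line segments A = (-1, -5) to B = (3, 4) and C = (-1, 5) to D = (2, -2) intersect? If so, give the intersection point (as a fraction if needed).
Yes; intersection at (13/11, -1/11) (t = 6/11 on AB, s = 8/11 on CD)

Parametrize AB as A + t(B − A) = (-1 + 4 t, -5 + 9 t) and CD as C + s(D − C) = (-1 + 3 s, 5 + -7 s). Solve the linear system for (t, s). Determinant = 55 ≠ 0, so a unique intersection of the containing lines exists. Solution: t = 6/11, s = 8/11 — both in [0, 1], so the segments cross. Intersection point: (13/11, -1/11).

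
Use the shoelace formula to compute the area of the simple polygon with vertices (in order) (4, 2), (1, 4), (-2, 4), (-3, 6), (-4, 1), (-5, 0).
Area = 21

Shoelace formula: Area = (1/2) |Σ_i (x_i · y_{i+1} − x_{i+1} · y_i)| (indices mod n). Compute each cross term:
  (4)(4) − (1)(2) = 14
  (1)(4) − (-2)(4) = 12
  (-2)(6) − (-3)(4) = 0
  (-3)(1) − (-4)(6) = 21
  (-4)(0) − (-5)(1) = 5
  (-5)(2) − (4)(0) = -10
Sum = 42, so (signed) Area = 42/2 = 21, |Area| = 21.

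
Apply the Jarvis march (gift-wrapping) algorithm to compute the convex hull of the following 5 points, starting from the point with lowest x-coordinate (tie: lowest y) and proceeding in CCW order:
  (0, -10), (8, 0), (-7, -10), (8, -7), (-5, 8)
Hull (CCW) = [(-7, -10), (0, -10), (8, -7), (8, 0), (-5, 8)]

Jarvis march: at each step, from the current hull vertex p, select the next vertex q as the point such that every other point lies strictly to the left of (or on) the directed line p → q. (Equivalently: for every other point r, the cross product (q − p) × (r − p) ≥ 0.)
Starting point (lowest x, tie lowest y): (-7, -10). Wrap until returning to start. Resulting hull: (-7, -10), (0, -10), (8, -7), (8, 0), (-5, 8).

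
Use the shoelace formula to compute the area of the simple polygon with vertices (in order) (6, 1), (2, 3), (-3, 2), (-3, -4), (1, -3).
Area = 79/2

Shoelace formula: Area = (1/2) |Σ_i (x_i · y_{i+1} − x_{i+1} · y_i)| (indices mod n). Compute each cross term:
  (6)(3) − (2)(1) = 16
  (2)(2) − (-3)(3) = 13
  (-3)(-4) − (-3)(2) = 18
  (-3)(-3) − (1)(-4) = 13
  (1)(1) − (6)(-3) = 19
Sum = 79, so (signed) Area = 79/2 = 79/2, |Area| = 79/2.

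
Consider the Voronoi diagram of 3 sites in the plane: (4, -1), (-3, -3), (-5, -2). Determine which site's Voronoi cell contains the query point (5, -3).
Nearest site = (4, -1)

The Voronoi cell of site s contains exactly those query points closer to s than to any other site. Compute squared distances from q = (5, -3) to each site:
  (4 − 5)² + (-1 − -3)² = 5
  (-3 − 5)² + (-3 − -3)² = 64
  (-5 − 5)² + (-2 − -3)² = 101
Minimum is attained by (4, -1), so q lies in its Voronoi cell.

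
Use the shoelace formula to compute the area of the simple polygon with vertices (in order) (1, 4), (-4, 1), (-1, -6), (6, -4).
Area = 55

Shoelace formula: Area = (1/2) |Σ_i (x_i · y_{i+1} − x_{i+1} · y_i)| (indices mod n). Compute each cross term:
  (1)(1) − (-4)(4) = 17
  (-4)(-6) − (-1)(1) = 25
  (-1)(-4) − (6)(-6) = 40
  (6)(4) − (1)(-4) = 28
Sum = 110, so (signed) Area = 110/2 = 55, |Area| = 55.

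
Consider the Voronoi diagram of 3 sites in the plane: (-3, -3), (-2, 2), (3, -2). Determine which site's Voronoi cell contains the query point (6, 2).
Nearest site = (3, -2)

The Voronoi cell of site s contains exactly those query points closer to s than to any other site. Compute squared distances from q = (6, 2) to each site:
  (3 − 6)² + (-2 − 2)² = 25
  (-2 − 6)² + (2 − 2)² = 64
  (-3 − 6)² + (-3 − 2)² = 106
Minimum is attained by (3, -2), so q lies in its Voronoi cell.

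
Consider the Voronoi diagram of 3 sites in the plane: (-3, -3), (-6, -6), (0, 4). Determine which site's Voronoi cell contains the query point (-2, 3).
Nearest site = (0, 4)

The Voronoi cell of site s contains exactly those query points closer to s than to any other site. Compute squared distances from q = (-2, 3) to each site:
  (0 − -2)² + (4 − 3)² = 5
  (-3 − -2)² + (-3 − 3)² = 37
  (-6 − -2)² + (-6 − 3)² = 97
Minimum is attained by (0, 4), so q lies in its Voronoi cell.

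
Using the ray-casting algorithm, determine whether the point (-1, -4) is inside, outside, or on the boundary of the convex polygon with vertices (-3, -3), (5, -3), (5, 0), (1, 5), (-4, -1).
The point (-1, -4) lies strictly outside the polygon

Cast a horizontal ray to the right from the query point and count how many polygon edges it crosses (each edge strictly once or zero times, handled with the usual half-open convention). 
Parity of crossings → even ⇒ outside.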